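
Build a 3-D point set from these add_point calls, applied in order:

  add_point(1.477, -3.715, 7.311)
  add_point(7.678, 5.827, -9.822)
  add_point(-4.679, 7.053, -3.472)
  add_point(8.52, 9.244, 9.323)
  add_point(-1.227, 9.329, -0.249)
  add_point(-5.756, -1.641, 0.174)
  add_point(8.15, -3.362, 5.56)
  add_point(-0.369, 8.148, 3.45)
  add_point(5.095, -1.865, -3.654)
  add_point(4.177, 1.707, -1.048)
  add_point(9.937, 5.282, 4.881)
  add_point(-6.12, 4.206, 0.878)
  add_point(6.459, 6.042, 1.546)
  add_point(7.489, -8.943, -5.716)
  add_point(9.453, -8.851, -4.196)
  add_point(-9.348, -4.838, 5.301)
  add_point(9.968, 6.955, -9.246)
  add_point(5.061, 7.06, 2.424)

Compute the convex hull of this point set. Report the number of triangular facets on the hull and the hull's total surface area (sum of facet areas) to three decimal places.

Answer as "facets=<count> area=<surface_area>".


facets=24 area=1071.069

Hull vertices (14/18): indices [0, 1, 2, 3, 4, 5, 6, 7, 10, 11, 13, 14, 15, 16].

Per-facet area ½‖(b−a)×(c−a)‖:
  f1: (p4, p3, p16) → 98.7566
  f2: (p2, p4, p16) → 38.0991
  f3: (p7, p3, p15) → 74.2742
  f4: (p7, p4, p3) → 16.0215
  f5: (p5, p13, p15) → 50.1346
  f6: (p5, p2, p15) → 21.8690
  f7: (p5, p2, p13) → 75.7467
  f8: (p1, p13, p16) → 18.6598
  f9: (p1, p2, p16) → 14.0645
  f10: (p1, p2, p13) → 106.7891
  f11: (p14, p13, p15) → 24.2401
  f12: (p14, p13, p16) → 20.4633
  f13: (p0, p3, p15) → 67.3541
  f14: (p0, p6, p3) → 45.4569
  f15: (p0, p14, p15) → 77.3643
  f16: (p0, p14, p6) → 37.0552
  f17: (p11, p2, p4) → 14.0830
  f18: (p11, p7, p4) → 13.9415
  f19: (p11, p2, p15) → 14.0453
  f20: (p11, p7, p15) → 32.9319
  f21: (p10, p6, p3) → 22.9695
  f22: (p10, p14, p6) → 46.0220
  f23: (p10, p3, p16) → 33.2466
  f24: (p10, p14, p16) → 107.4805
Σ area = 1071.069

Check V−E+F: 14 − 36 + 24 = 2.


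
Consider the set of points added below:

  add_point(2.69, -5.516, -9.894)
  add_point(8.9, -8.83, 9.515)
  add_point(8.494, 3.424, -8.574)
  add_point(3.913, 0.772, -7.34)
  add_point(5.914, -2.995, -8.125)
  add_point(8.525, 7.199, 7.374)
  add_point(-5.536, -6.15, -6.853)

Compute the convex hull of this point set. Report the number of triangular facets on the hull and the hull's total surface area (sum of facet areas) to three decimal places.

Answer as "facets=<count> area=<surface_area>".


7 of the 7 inputs are extreme points: [0, 1, 2, 3, 4, 5, 6].

Facet areas (half cross-product norm):
  f1: (p5, p1, p6) → 172.8794
  f2: (p0, p1, p6) → 90.6310
  f3: (p2, p0, p6) → 40.2447
  f4: (p2, p5, p1) → 131.8930
  f5: (p3, p5, p6) → 89.1771
  f6: (p3, p2, p6) → 6.8138
  f7: (p3, p2, p5) → 44.2826
  f8: (p4, p0, p1) → 39.8668
  f9: (p4, p2, p1) → 62.4521
  f10: (p4, p2, p0) → 9.9177
Σ area = 688.158

Euler: V−E+F = 7−15+10 = 2.

facets=10 area=688.158


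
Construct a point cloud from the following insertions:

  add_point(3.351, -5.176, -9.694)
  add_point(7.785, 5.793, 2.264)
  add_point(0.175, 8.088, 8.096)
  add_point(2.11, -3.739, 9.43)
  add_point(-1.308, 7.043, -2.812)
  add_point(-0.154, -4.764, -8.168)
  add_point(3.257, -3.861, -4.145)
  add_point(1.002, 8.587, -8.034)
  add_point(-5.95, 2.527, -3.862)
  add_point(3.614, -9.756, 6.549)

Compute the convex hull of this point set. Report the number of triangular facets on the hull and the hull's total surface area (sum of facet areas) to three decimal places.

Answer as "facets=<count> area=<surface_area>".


facets=14 area=776.126

9 of the 10 inputs are extreme points: [0, 1, 2, 3, 4, 5, 7, 8, 9].

Facet areas (half cross-product norm):
  f1: (p0, p9, p1) → 122.0057
  f2: (p7, p0, p1) → 86.9100
  f3: (p7, p2, p1) → 62.3164
  f4: (p5, p9, p8) → 82.0032
  f5: (p5, p0, p9) → 30.5307
  f6: (p5, p7, p8) → 51.4545
  f7: (p5, p7, p0) → 25.7508
  f8: (p3, p9, p1) → 42.9042
  f9: (p3, p2, p1) → 56.9424
  f10: (p3, p9, p8) → 57.0174
  f11: (p3, p2, p8) → 85.5883
  f12: (p4, p2, p8) → 34.3938
  f13: (p4, p7, p8) → 18.4185
  f14: (p4, p7, p2) → 19.8898
Σ area = 776.126

Check V−E+F: 9 − 21 + 14 = 2.


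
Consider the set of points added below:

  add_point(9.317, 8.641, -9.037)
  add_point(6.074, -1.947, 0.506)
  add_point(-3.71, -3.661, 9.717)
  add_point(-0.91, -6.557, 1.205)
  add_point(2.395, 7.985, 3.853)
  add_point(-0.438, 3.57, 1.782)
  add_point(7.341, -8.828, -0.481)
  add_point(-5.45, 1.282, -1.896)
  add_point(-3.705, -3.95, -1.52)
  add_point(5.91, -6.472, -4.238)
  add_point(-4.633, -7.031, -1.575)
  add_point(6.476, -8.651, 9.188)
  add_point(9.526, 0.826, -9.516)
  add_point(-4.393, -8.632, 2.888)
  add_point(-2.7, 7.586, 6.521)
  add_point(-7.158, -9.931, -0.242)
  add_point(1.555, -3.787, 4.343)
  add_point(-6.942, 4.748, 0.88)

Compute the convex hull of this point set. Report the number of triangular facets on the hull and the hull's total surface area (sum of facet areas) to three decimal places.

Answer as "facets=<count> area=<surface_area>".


Points on the hull: [0, 2, 4, 6, 7, 9, 11, 12, 14, 15, 17] (11 of 18).

Area of each hull facet:
  f1: (p11, p2, p15) → 69.6196
  f2: (p11, p0, p12) → 76.4630
  f3: (p7, p12, p15) → 94.9071
  f4: (p7, p0, p12) → 65.6256
  f5: (p6, p11, p15) → 70.2186
  f6: (p6, p11, p12) → 48.1348
  f7: (p14, p11, p2) → 62.8677
  f8: (p9, p12, p15) → 49.8947
  f9: (p9, p6, p15) → 32.7669
  f10: (p9, p6, p12) → 16.0539
  f11: (p17, p7, p0) → 41.3090
  f12: (p17, p14, p0) → 72.9499
  f13: (p17, p7, p15) → 21.6613
  f14: (p17, p2, p15) → 73.8123
  f15: (p17, p14, p2) → 43.7037
  f16: (p4, p11, p0) → 128.8365
  f17: (p4, p14, p0) → 23.6660
  f18: (p4, p14, p11) → 51.7154
Σ area = 1044.206

Euler: V−E+F = 11−27+18 = 2.

facets=18 area=1044.206


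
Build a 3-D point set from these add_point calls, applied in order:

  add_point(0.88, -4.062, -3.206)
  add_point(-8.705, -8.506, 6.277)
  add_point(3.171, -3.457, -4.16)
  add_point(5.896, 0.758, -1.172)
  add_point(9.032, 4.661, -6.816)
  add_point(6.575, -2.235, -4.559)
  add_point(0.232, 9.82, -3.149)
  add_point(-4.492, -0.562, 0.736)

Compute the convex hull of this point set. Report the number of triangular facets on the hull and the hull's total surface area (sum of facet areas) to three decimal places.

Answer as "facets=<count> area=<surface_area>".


8 of the 8 inputs are extreme points: [0, 1, 2, 3, 4, 5, 6, 7].

Per-facet area ½‖(b−a)×(c−a)‖:
  f1: (p0, p6, p4) → 64.5811
  f2: (p3, p6, p1) → 101.9979
  f3: (p3, p6, p4) → 38.3916
  f4: (p3, p5, p1) → 42.8683
  f5: (p3, p5, p4) → 16.5657
  f6: (p7, p6, p1) → 14.5411
  f7: (p7, p0, p1) → 38.8641
  f8: (p7, p0, p6) → 45.2935
  f9: (p2, p0, p4) → 8.1316
  f10: (p2, p5, p4) → 10.7704
  f11: (p2, p0, p1) → 6.7034
  f12: (p2, p5, p1) → 16.3589
Σ area = 405.068

Check V−E+F: 8 − 18 + 12 = 2.

facets=12 area=405.068


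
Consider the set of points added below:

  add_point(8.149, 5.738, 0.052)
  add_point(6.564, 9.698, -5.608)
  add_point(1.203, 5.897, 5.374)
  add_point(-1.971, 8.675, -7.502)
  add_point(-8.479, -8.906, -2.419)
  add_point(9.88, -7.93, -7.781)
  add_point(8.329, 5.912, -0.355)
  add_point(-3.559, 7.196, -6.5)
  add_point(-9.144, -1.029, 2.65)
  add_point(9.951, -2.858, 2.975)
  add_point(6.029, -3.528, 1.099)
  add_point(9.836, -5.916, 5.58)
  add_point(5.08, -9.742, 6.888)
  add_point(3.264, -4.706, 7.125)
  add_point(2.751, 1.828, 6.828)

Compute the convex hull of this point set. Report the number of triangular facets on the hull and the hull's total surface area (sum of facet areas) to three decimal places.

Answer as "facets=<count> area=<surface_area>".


facets=24 area=1084.386

Hull vertices (14/15): indices [0, 1, 2, 3, 4, 5, 6, 7, 8, 9, 11, 12, 13, 14].

Per-facet area ½‖(b−a)×(c−a)‖:
  f1: (p3, p5, p1) → 79.4616
  f2: (p3, p2, p1) → 54.4486
  f3: (p4, p12, p8) → 75.6893
  f4: (p4, p12, p5) → 122.6425
  f5: (p4, p3, p5) → 166.9651
  f6: (p6, p2, p1) → 29.3974
  f7: (p6, p5, p9) → 56.4454
  f8: (p6, p5, p1) → 52.3504
  f9: (p11, p5, p9) → 23.0639
  f10: (p11, p12, p5) → 41.8781
  f11: (p11, p6, p9) → 7.3689
  f12: (p7, p2, p8) → 73.4649
  f13: (p7, p3, p2) → 15.0463
  f14: (p7, p4, p8) → 63.0148
  f15: (p7, p4, p3) → 10.4765
  f16: (p14, p2, p8) → 28.9614
  f17: (p13, p11, p12) → 15.9097
  f18: (p13, p14, p11) → 21.8396
  f19: (p13, p12, p8) → 30.7615
  f20: (p13, p14, p8) → 42.0264
  f21: (p0, p11, p6) → 2.3898
  f22: (p0, p14, p11) → 49.5569
  f23: (p0, p6, p2) → 1.2253
  f24: (p0, p14, p2) → 20.0016
Σ area = 1084.386

Euler characteristic 14−36+24 = 2 ✓


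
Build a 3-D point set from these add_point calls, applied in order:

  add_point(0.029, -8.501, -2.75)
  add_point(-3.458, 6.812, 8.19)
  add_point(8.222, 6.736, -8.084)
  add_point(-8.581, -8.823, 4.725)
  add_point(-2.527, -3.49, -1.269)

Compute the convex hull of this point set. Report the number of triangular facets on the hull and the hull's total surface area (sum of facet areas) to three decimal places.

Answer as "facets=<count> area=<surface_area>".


Extreme-point indices: [0, 1, 2, 3, 4] — 5 of 5 on the boundary.

Area of each hull facet:
  f1: (p0, p1, p3) → 95.1878
  f2: (p0, p1, p2) → 157.0263
  f3: (p4, p1, p3) → 70.3434
  f4: (p4, p1, p2) → 113.3766
  f5: (p4, p0, p3) → 29.2085
  f6: (p4, p0, p2) → 46.9903
Σ area = 512.133

Euler: V−E+F = 5−9+6 = 2.

facets=6 area=512.133


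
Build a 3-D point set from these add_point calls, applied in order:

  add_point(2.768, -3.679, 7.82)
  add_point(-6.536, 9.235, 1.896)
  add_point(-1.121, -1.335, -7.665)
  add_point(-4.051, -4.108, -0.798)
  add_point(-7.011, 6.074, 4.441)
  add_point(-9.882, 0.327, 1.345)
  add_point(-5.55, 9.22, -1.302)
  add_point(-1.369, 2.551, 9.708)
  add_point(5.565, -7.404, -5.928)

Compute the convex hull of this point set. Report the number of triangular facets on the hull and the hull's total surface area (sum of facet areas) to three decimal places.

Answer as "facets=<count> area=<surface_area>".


9 of the 9 inputs are extreme points: [0, 1, 2, 3, 4, 5, 6, 7, 8].

Triangle areas on the boundary:
  f1: (p0, p7, p5) → 46.7320
  f2: (p0, p7, p8) → 47.0286
  f3: (p4, p1, p5) → 13.3536
  f4: (p4, p7, p5) → 29.6251
  f5: (p4, p7, p1) → 13.4524
  f6: (p6, p2, p8) → 43.8064
  f7: (p6, p7, p8) → 128.3066
  f8: (p6, p7, p1) → 16.5173
  f9: (p6, p1, p5) → 15.9337
  f10: (p6, p2, p5) → 60.4967
  f11: (p3, p0, p5) → 40.8380
  f12: (p3, p0, p8) → 61.8130
  f13: (p3, p2, p5) → 28.7890
  f14: (p3, p2, p8) → 36.3288
Σ area = 583.021

Euler characteristic 9−21+14 = 2 ✓

facets=14 area=583.021


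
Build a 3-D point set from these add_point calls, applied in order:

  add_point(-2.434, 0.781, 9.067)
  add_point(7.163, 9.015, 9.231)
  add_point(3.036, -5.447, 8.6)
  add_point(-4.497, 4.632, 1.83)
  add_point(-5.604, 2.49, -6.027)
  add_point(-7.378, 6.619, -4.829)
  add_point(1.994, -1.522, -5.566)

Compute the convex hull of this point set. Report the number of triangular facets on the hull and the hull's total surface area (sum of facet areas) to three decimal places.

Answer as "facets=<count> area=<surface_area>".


Hull vertices (7/7): indices [0, 1, 2, 3, 4, 5, 6].

Triangle areas on the boundary:
  f1: (p0, p2, p1) → 52.4930
  f2: (p0, p4, p5) → 35.9844
  f3: (p0, p4, p2) → 63.5595
  f4: (p6, p1, p5) → 114.9317
  f5: (p6, p4, p5) → 13.5253
  f6: (p6, p2, p1) → 108.7558
  f7: (p6, p4, p2) → 61.5771
  f8: (p3, p1, p5) → 39.9374
  f9: (p3, p0, p5) → 7.5233
  f10: (p3, p0, p1) → 53.1825
Σ area = 551.470

Euler characteristic 7−15+10 = 2 ✓

facets=10 area=551.470


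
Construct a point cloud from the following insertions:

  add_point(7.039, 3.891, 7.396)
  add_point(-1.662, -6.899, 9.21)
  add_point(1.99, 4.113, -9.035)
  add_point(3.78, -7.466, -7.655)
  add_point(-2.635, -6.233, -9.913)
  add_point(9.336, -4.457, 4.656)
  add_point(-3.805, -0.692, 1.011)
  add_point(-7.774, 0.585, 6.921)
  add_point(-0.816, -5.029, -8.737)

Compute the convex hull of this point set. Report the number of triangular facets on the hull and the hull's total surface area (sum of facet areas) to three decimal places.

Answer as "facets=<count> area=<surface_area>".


Extreme-point indices: [0, 1, 2, 3, 4, 5, 7] — 7 of 9 on the boundary.

Triangle areas on the boundary:
  f1: (p4, p2, p7) → 102.7655
  f2: (p0, p2, p7) → 123.9351
  f3: (p0, p2, p5) → 76.4455
  f4: (p1, p4, p7) → 91.1096
  f5: (p1, p0, p7) → 67.5711
  f6: (p1, p0, p5) → 54.4900
  f7: (p3, p1, p5) → 83.8462
  f8: (p3, p1, p4) → 61.2606
  f9: (p3, p2, p5) → 81.5300
  f10: (p3, p4, p2) → 38.1282
Σ area = 781.082

Euler characteristic 7−15+10 = 2 ✓

facets=10 area=781.082


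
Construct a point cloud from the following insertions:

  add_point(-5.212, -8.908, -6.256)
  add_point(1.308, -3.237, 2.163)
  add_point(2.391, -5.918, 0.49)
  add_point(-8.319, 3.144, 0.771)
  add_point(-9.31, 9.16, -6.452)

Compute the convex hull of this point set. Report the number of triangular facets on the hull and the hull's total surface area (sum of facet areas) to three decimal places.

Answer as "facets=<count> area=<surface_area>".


5 of the 5 inputs are extreme points: [0, 1, 2, 3, 4].

Triangle areas on the boundary:
  f1: (p0, p2, p4) → 97.5590
  f2: (p1, p2, p4) → 26.8421
  f3: (p1, p0, p2) → 16.8093
  f4: (p3, p0, p4) → 66.3993
  f5: (p3, p1, p4) → 46.7160
  f6: (p3, p1, p0) → 67.5110
Σ area = 321.837

Euler characteristic 5−9+6 = 2 ✓

facets=6 area=321.837


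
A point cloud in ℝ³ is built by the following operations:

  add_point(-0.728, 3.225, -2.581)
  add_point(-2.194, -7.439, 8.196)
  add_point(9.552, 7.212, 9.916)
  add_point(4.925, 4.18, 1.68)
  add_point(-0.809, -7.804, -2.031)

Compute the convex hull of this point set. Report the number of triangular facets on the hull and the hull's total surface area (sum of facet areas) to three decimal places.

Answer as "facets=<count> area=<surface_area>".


5 of the 5 inputs are extreme points: [0, 1, 2, 3, 4].

Triangle areas on the boundary:
  f1: (p0, p2, p1) → 120.9323
  f2: (p4, p2, p1) → 97.3081
  f3: (p4, p0, p1) → 57.0131
  f4: (p3, p0, p2) → 15.0656
  f5: (p3, p4, p2) → 49.9985
  f6: (p3, p4, p0) → 39.2032
Σ area = 379.521

Euler characteristic 5−9+6 = 2 ✓

facets=6 area=379.521


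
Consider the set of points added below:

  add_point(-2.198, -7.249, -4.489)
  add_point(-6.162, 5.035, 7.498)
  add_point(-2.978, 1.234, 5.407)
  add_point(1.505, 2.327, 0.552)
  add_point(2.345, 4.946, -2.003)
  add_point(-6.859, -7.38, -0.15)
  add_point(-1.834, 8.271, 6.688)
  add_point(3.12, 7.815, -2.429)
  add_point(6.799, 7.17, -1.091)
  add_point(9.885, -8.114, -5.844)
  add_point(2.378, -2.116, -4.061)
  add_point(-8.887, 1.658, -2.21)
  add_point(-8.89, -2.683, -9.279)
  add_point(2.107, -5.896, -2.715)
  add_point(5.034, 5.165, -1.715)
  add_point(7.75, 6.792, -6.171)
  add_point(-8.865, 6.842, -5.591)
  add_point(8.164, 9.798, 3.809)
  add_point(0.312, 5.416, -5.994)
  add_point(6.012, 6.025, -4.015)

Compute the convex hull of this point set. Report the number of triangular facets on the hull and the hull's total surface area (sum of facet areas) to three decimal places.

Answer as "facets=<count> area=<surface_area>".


11 of the 20 inputs are extreme points: [0, 1, 2, 5, 6, 9, 11, 12, 15, 16, 17].

Triangle areas on the boundary:
  f1: (p15, p9, p12) → 136.3914
  f2: (p15, p17, p9) → 75.8786
  f3: (p0, p9, p12) → 41.9136
  f4: (p0, p5, p12) → 29.5685
  f5: (p0, p5, p9) → 23.3095
  f6: (p2, p5, p9) → 96.0645
  f7: (p2, p5, p1) → 24.7730
  f8: (p2, p17, p9) → 131.6246
  f9: (p2, p1, p17) → 37.9257
  f10: (p16, p15, p12) → 84.8985
  f11: (p16, p15, p17) → 86.7083
  f12: (p11, p5, p12) → 37.3759
  f13: (p11, p16, p12) → 25.6615
  f14: (p11, p5, p1) → 50.3898
  f15: (p11, p16, p1) → 32.0103
  f16: (p6, p1, p17) → 13.6665
  f17: (p6, p16, p17) → 72.4337
  f18: (p6, p16, p1) → 36.7718
Σ area = 1037.366

Check V−E+F: 11 − 27 + 18 = 2.

facets=18 area=1037.366


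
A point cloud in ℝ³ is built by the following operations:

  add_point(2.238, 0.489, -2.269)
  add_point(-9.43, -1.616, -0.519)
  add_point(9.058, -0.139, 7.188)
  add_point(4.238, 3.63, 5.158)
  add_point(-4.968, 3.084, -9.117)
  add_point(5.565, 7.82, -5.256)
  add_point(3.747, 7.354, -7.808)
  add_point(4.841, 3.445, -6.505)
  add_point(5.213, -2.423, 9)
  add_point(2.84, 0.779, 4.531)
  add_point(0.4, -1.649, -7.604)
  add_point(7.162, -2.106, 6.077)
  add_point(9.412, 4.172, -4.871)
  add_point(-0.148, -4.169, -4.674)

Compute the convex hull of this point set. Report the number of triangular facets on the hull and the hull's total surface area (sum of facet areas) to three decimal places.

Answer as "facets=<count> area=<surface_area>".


Hull vertices (11/14): indices [1, 2, 3, 4, 5, 6, 8, 10, 11, 12, 13].

Triangle areas on the boundary:
  f1: (p8, p13, p1) → 77.3275
  f2: (p4, p13, p1) → 46.1005
  f3: (p11, p13, p12) → 71.8989
  f4: (p11, p8, p13) → 21.6970
  f5: (p10, p13, p12) → 20.8138
  f6: (p10, p4, p13) → 12.6010
  f7: (p3, p8, p1) → 56.7808
  f8: (p5, p4, p1) → 63.0260
  f9: (p5, p3, p1) → 88.2353
  f10: (p2, p11, p12) → 18.7723
  f11: (p2, p5, p12) → 32.6967
  f12: (p2, p5, p3) → 33.0810
  f13: (p2, p11, p8) → 5.1741
  f14: (p2, p3, p8) → 15.2368
  f15: (p6, p5, p12) → 7.8127
  f16: (p6, p10, p12) → 33.8635
  f17: (p6, p5, p4) → 11.3356
  f18: (p6, p10, p4) → 32.8475
Σ area = 649.301

Check V−E+F: 11 − 27 + 18 = 2.

facets=18 area=649.301


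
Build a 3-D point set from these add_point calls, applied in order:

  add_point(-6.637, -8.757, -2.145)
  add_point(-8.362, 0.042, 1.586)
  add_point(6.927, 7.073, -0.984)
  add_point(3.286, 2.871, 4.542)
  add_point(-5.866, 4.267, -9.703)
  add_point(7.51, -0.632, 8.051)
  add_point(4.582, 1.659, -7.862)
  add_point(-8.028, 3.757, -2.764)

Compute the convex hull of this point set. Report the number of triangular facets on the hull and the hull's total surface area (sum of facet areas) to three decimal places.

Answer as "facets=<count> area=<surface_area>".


8 of the 8 inputs are extreme points: [0, 1, 2, 3, 4, 5, 6, 7].

Facet areas (half cross-product norm):
  f1: (p0, p5, p1) → 83.1584
  f2: (p6, p0, p5) → 127.0733
  f3: (p6, p4, p0) → 79.9181
  f4: (p2, p6, p5) → 52.7525
  f5: (p2, p6, p4) → 48.1400
  f6: (p3, p5, p1) → 31.6228
  f7: (p3, p2, p5) → 23.7501
  f8: (p7, p2, p4) → 55.1239
  f9: (p7, p0, p1) → 26.6680
  f10: (p7, p4, p0) → 45.7635
  f11: (p7, p3, p1) → 35.3634
  f12: (p7, p3, p2) → 52.8818
Σ area = 662.216

Euler: V−E+F = 8−18+12 = 2.

facets=12 area=662.216


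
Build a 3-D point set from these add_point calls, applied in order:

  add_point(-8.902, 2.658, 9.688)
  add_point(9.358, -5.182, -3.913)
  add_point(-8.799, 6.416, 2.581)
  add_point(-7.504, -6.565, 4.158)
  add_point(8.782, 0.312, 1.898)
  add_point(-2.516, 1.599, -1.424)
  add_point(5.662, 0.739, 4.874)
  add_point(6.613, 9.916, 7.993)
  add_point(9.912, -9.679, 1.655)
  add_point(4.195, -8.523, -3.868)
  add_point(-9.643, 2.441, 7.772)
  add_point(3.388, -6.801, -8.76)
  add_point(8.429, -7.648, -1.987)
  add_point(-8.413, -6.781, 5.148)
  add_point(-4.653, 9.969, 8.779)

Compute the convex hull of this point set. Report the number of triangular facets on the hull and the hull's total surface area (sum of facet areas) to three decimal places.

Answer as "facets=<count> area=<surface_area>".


facets=20 area=1000.334

Extreme-point indices: [0, 1, 2, 4, 5, 7, 8, 9, 10, 11, 13, 14] — 12 of 15 on the boundary.

Per-facet area ½‖(b−a)×(c−a)‖:
  f1: (p0, p14, p10) → 8.6558
  f2: (p0, p13, p10) → 9.5043
  f3: (p0, p13, p8) → 95.4765
  f4: (p2, p14, p10) → 26.2365
  f5: (p2, p13, p10) → 29.9044
  f6: (p2, p13, p11) → 121.6869
  f7: (p9, p11, p8) → 12.7184
  f8: (p9, p13, p8) → 61.4558
  f9: (p9, p13, p11) → 37.8988
  f10: (p7, p0, p8) → 174.9530
  f11: (p7, p0, p14) → 41.5405
  f12: (p7, p4, p8) → 29.9454
  f13: (p7, p2, p14) → 41.7356
  f14: (p1, p11, p8) → 25.7524
  f15: (p1, p4, p8) → 28.5437
  f16: (p1, p7, p11) → 68.8686
  f17: (p1, p7, p4) → 12.4676
  f18: (p5, p2, p11) → 16.5759
  f19: (p5, p7, p11) → 88.2789
  f20: (p5, p7, p2) → 68.1349
Σ area = 1000.334

Check V−E+F: 12 − 30 + 20 = 2.


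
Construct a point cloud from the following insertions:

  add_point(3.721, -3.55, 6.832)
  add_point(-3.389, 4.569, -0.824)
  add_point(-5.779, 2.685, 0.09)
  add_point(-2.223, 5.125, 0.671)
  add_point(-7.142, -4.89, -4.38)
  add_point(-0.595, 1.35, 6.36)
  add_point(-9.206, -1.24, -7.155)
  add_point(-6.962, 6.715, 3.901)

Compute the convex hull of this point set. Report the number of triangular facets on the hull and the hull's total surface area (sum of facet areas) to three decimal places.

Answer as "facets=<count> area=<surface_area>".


facets=10 area=321.432

7 of the 8 inputs are extreme points: [0, 1, 3, 4, 5, 6, 7].

Area of each hull facet:
  f1: (p4, p0, p6) → 30.9882
  f2: (p4, p7, p6) → 34.5630
  f3: (p1, p0, p6) → 65.2493
  f4: (p1, p3, p0) → 10.6275
  f5: (p1, p7, p6) → 30.8527
  f6: (p1, p3, p7) → 5.8786
  f7: (p5, p3, p0) → 18.1370
  f8: (p5, p3, p7) → 20.7560
  f9: (p5, p4, p0) → 45.9411
  f10: (p5, p4, p7) → 58.4390
Σ area = 321.432

Check V−E+F: 7 − 15 + 10 = 2.


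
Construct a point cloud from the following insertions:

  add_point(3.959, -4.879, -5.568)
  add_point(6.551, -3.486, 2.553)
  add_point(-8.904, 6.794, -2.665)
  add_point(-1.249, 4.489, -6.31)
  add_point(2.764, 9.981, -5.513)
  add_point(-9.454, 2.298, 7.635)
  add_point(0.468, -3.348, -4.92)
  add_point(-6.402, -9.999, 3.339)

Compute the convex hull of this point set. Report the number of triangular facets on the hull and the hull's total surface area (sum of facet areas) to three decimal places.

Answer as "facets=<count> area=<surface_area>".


Extreme-point indices: [0, 1, 2, 3, 4, 5, 6, 7] — 8 of 8 on the boundary.

Area of each hull facet:
  f1: (p4, p1, p5) → 134.8577
  f2: (p7, p1, p5) → 95.3297
  f3: (p0, p4, p1) → 63.7500
  f4: (p0, p7, p1) → 60.0290
  f5: (p2, p4, p5) → 65.2711
  f6: (p2, p7, p5) → 75.1220
  f7: (p3, p0, p4) → 33.6025
  f8: (p3, p2, p4) → 29.1162
  f9: (p6, p0, p7) → 22.4723
  f10: (p6, p2, p7) → 88.0526
  f11: (p6, p3, p0) → 13.2203
  f12: (p6, p3, p2) → 33.2970
Σ area = 714.120

Check V−E+F: 8 − 18 + 12 = 2.

facets=12 area=714.120


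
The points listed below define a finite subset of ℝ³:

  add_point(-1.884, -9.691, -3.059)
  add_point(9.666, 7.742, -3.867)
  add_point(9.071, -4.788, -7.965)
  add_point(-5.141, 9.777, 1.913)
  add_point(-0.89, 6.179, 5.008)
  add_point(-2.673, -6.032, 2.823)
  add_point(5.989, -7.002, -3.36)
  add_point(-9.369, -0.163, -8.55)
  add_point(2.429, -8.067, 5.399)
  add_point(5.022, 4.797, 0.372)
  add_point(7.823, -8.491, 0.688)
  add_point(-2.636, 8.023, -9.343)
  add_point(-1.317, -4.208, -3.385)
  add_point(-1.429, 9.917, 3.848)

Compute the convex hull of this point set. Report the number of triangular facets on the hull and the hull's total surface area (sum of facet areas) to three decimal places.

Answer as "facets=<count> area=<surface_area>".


Points on the hull: [0, 1, 2, 3, 4, 5, 7, 8, 10, 11, 13] (11 of 14).

Facet areas (half cross-product norm):
  f1: (p11, p13, p1) → 79.0395
  f2: (p11, p2, p7) → 91.5185
  f3: (p11, p2, p1) → 87.8960
  f4: (p10, p8, p1) → 59.5905
  f5: (p10, p2, p1) → 62.3739
  f6: (p3, p11, p7) → 61.7234
  f7: (p3, p11, p13) → 23.5833
  f8: (p3, p5, p7) → 99.0787
  f9: (p4, p5, p8) → 37.6781
  f10: (p4, p3, p13) → 8.0618
  f11: (p4, p3, p5) → 37.0819
  f12: (p4, p8, p1) → 101.4403
  f13: (p4, p13, p1) → 26.9151
  f14: (p0, p5, p8) → 21.0690
  f15: (p0, p10, p8) → 33.4546
  f16: (p0, p5, p7) → 46.1790
  f17: (p0, p2, p7) → 86.1406
  f18: (p0, p10, p2) → 49.0858
Σ area = 1011.910

Euler characteristic 11−27+18 = 2 ✓

facets=18 area=1011.910


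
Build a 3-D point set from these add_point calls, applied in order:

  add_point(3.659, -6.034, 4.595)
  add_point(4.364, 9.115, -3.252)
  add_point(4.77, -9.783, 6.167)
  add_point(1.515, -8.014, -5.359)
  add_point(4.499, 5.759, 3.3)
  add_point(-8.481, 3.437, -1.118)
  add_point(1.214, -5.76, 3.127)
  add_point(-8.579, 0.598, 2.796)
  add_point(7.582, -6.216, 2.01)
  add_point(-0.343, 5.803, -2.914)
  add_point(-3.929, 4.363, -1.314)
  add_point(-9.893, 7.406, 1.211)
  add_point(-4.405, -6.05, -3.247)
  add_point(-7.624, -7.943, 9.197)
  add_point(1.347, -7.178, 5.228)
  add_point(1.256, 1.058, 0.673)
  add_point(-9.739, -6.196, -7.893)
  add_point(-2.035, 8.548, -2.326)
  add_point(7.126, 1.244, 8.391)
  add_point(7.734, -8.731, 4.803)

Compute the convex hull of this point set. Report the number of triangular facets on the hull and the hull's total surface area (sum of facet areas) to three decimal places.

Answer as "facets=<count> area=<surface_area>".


11 of the 20 inputs are extreme points: [1, 2, 3, 4, 8, 11, 13, 16, 17, 18, 19].

Per-facet area ½‖(b−a)×(c−a)‖:
  f1: (p17, p1, p11) → 7.8241
  f2: (p17, p16, p11) → 70.5784
  f3: (p17, p16, p1) → 50.5146
  f4: (p3, p16, p1) → 102.0871
  f5: (p4, p1, p11) → 52.8309
  f6: (p4, p18, p11) → 45.4816
  f7: (p4, p18, p1) → 11.1422
  f8: (p8, p3, p19) → 16.1748
  f9: (p8, p3, p1) → 78.7704
  f10: (p8, p18, p19) → 18.4761
  f11: (p8, p18, p1) → 70.0122
  f12: (p13, p18, p11) → 140.6762
  f13: (p13, p16, p11) → 125.4745
  f14: (p2, p18, p19) → 18.1011
  f15: (p2, p13, p18) → 74.0709
  f16: (p2, p3, p19) → 20.3693
  f17: (p2, p3, p16) → 61.6865
  f18: (p2, p13, p16) → 111.0023
Σ area = 1075.273

Euler: V−E+F = 11−27+18 = 2.

facets=18 area=1075.273


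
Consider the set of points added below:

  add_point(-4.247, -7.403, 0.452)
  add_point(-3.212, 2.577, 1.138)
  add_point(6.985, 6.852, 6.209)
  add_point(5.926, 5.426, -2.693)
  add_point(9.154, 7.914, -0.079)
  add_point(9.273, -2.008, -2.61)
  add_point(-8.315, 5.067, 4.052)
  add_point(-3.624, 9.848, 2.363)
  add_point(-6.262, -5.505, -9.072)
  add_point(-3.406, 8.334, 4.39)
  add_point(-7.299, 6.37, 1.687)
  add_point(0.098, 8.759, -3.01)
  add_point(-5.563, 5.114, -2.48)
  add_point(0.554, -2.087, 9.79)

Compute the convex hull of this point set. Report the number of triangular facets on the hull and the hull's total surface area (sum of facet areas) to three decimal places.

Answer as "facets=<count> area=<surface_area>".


facets=22 area=859.977

Points on the hull: [0, 2, 3, 4, 5, 6, 7, 8, 9, 10, 11, 12, 13] (13 of 14).

Facet areas (half cross-product norm):
  f1: (p8, p0, p6) → 67.4414
  f2: (p8, p0, p5) → 73.5162
  f3: (p13, p0, p6) → 69.2185
  f4: (p13, p0, p5) → 81.2764
  f5: (p12, p11, p8) → 37.4624
  f6: (p3, p8, p5) → 68.7878
  f7: (p3, p11, p8) → 56.1373
  f8: (p7, p12, p11) → 20.0305
  f9: (p10, p8, p6) → 22.4976
  f10: (p10, p12, p8) → 21.6386
  f11: (p10, p7, p6) → 6.5660
  f12: (p10, p7, p12) → 11.9528
  f13: (p9, p13, p6) → 36.0191
  f14: (p9, p7, p6) → 7.3276
  f15: (p4, p3, p11) → 15.2500
  f16: (p4, p7, p11) → 30.2206
  f17: (p4, p3, p5) → 19.3809
  f18: (p2, p9, p7) → 12.8897
  f19: (p2, p4, p7) → 39.2619
  f20: (p2, p9, p13) → 57.0109
  f21: (p2, p13, p5) → 71.7175
  f22: (p2, p4, p5) → 34.3735
Σ area = 859.977

Euler: V−E+F = 13−33+22 = 2.


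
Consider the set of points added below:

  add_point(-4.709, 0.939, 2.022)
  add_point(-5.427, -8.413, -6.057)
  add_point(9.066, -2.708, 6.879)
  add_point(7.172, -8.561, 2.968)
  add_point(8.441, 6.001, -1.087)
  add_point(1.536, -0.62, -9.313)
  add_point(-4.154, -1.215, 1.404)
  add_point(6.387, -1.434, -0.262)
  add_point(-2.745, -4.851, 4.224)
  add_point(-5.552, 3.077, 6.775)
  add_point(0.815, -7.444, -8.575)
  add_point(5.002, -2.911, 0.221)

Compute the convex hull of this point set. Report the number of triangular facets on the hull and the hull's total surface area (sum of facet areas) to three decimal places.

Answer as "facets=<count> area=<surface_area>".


9 of the 12 inputs are extreme points: [0, 1, 2, 3, 4, 5, 8, 9, 10].

Facet areas (half cross-product norm):
  f1: (p4, p2, p9) → 87.8715
  f2: (p5, p4, p9) → 99.6701
  f3: (p8, p2, p9) → 53.8191
  f4: (p8, p1, p9) → 43.2915
  f5: (p0, p5, p9) → 14.4314
  f6: (p0, p1, p9) → 15.2629
  f7: (p0, p1, p5) → 62.6525
  f8: (p3, p4, p2) → 42.0601
  f9: (p3, p8, p2) → 38.6651
  f10: (p3, p8, p1) → 59.7427
  f11: (p10, p1, p5) → 22.5517
  f12: (p10, p3, p1) → 44.7125
  f13: (p10, p5, p4) → 37.5442
  f14: (p10, p3, p4) → 96.4622
Σ area = 718.738

Euler: V−E+F = 9−21+14 = 2.

facets=14 area=718.738


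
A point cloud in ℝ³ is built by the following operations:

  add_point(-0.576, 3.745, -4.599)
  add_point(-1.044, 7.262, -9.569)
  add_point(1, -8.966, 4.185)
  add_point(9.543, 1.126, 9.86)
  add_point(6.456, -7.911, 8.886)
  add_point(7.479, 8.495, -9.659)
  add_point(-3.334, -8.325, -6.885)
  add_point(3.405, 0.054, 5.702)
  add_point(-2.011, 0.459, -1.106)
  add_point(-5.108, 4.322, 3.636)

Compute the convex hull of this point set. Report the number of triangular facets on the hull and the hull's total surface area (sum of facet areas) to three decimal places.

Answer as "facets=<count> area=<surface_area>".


facets=10 area=891.123

7 of the 10 inputs are extreme points: [1, 2, 3, 4, 5, 6, 9].

Per-facet area ½‖(b−a)×(c−a)‖:
  f1: (p5, p3, p9) → 145.8991
  f2: (p6, p2, p9) → 84.6629
  f3: (p4, p3, p9) → 77.1166
  f4: (p4, p2, p9) → 52.1255
  f5: (p4, p5, p3) → 98.4944
  f6: (p4, p6, p2) → 21.6961
  f7: (p4, p6, p5) → 184.2011
  f8: (p1, p5, p9) → 57.5388
  f9: (p1, p6, p9) → 103.3890
  f10: (p1, p6, p5) → 65.9998
Σ area = 891.123

Check V−E+F: 7 − 15 + 10 = 2.


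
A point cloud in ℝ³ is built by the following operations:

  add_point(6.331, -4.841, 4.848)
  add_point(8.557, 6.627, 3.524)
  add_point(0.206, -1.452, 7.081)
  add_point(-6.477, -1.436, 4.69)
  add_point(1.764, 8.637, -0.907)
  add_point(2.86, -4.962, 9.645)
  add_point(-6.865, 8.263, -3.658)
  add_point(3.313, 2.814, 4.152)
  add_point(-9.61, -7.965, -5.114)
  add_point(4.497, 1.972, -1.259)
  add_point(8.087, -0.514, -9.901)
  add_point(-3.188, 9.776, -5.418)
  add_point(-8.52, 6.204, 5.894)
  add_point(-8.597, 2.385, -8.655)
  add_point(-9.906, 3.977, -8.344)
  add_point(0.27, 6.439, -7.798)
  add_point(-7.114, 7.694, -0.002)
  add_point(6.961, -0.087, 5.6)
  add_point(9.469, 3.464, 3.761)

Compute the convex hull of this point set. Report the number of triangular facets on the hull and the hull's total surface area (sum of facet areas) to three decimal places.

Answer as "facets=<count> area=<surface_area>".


facets=26 area=1116.448

Hull vertices (15/19): indices [0, 1, 3, 4, 5, 6, 8, 10, 11, 12, 13, 14, 15, 16, 18].

Per-facet area ½‖(b−a)×(c−a)‖:
  f1: (p12, p8, p14) → 89.0287
  f2: (p15, p10, p14) → 46.7991
  f3: (p13, p8, p14) → 9.0408
  f4: (p13, p10, p14) → 11.5339
  f5: (p13, p10, p8) → 93.1667
  f6: (p3, p12, p8) → 40.1576
  f7: (p3, p5, p8) → 62.1327
  f8: (p3, p5, p12) → 39.8177
  f9: (p0, p10, p18) → 62.9361
  f10: (p0, p5, p18) → 25.0657
  f11: (p0, p10, p8) → 137.6543
  f12: (p0, p5, p8) → 56.2874
  f13: (p1, p4, p12) → 49.5312
  f14: (p1, p5, p18) → 16.8924
  f15: (p1, p5, p12) → 108.5394
  f16: (p1, p10, p18) → 23.2428
  f17: (p1, p15, p10) → 72.1943
  f18: (p6, p12, p14) → 31.2823
  f19: (p16, p6, p12) → 2.1242
  f20: (p11, p1, p15) → 37.6203
  f21: (p11, p1, p4) → 4.9188
  f22: (p11, p15, p14) → 25.0083
  f23: (p11, p6, p14) → 14.5655
  f24: (p11, p16, p6) → 6.9389
  f25: (p11, p4, p12) → 41.7917
  f26: (p11, p16, p12) → 8.1777
Σ area = 1116.448

Check V−E+F: 15 − 39 + 26 = 2.


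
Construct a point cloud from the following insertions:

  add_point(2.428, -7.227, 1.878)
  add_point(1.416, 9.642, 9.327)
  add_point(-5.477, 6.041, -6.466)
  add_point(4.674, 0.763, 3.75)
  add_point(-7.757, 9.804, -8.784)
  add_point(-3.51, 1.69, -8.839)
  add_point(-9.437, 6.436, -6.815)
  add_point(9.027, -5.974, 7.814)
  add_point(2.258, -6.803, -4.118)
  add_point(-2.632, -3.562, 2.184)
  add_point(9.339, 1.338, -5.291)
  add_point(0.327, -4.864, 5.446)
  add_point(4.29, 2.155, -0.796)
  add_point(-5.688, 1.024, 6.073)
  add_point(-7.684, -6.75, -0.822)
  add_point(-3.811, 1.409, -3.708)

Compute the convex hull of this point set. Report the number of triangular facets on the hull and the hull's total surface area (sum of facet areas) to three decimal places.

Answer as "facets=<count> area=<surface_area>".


facets=18 area=1040.644

Extreme-point indices: [0, 1, 4, 5, 6, 7, 8, 10, 11, 13, 14] — 11 of 16 on the boundary.

Facet areas (half cross-product norm):
  f1: (p7, p1, p10) → 122.5243
  f2: (p8, p7, p10) → 71.7519
  f3: (p8, p7, p0) → 19.9776
  f4: (p4, p1, p6) → 41.8461
  f5: (p4, p1, p10) → 162.7864
  f6: (p13, p1, p6) → 83.4601
  f7: (p13, p7, p1) → 91.9922
  f8: (p5, p8, p10) → 58.9404
  f9: (p5, p4, p10) → 53.9415
  f10: (p5, p4, p6) → 16.6582
  f11: (p11, p13, p7) → 25.4309
  f12: (p14, p11, p13) → 40.3899
  f13: (p14, p13, p6) → 71.5960
  f14: (p14, p8, p0) → 30.1719
  f15: (p14, p7, p0) → 22.7503
  f16: (p14, p11, p7) → 22.5568
  f17: (p14, p5, p6) → 48.5864
  f18: (p14, p5, p8) → 55.2831
Σ area = 1040.644

Euler characteristic 11−27+18 = 2 ✓


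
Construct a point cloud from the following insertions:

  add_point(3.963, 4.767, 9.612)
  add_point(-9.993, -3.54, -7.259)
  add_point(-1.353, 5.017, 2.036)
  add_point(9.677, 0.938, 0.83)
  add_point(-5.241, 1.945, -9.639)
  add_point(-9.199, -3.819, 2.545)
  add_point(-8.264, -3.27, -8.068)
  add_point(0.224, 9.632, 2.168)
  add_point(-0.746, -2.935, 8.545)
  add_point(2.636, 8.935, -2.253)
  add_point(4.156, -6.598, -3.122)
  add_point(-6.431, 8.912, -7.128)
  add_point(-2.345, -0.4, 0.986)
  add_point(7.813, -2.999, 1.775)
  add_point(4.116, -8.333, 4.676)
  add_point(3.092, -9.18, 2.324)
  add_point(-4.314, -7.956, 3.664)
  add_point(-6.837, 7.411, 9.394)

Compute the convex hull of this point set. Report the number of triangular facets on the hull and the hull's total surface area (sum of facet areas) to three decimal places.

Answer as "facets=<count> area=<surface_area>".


Hull vertices (16/18): indices [0, 1, 3, 4, 5, 6, 7, 8, 9, 10, 11, 13, 14, 15, 16, 17].

Area of each hull facet:
  f1: (p14, p0, p3) → 62.2111
  f2: (p9, p11, p7) → 26.1691
  f3: (p9, p0, p3) → 57.8641
  f4: (p9, p0, p7) → 22.2781
  f5: (p15, p10, p1) → 45.4255
  f6: (p13, p14, p3) → 4.0512
  f7: (p13, p10, p3) → 13.5267
  f8: (p13, p15, p14) → 9.5735
  f9: (p13, p15, p10) → 20.6309
  f10: (p6, p10, p1) → 10.3770
  f11: (p8, p14, p0) → 35.6299
  f12: (p17, p11, p7) → 58.5156
  f13: (p17, p0, p7) → 46.0958
  f14: (p17, p11, p1) → 107.0939
  f15: (p17, p5, p1) → 56.9031
  f16: (p17, p8, p0) → 48.1559
  f17: (p17, p8, p5) → 59.7737
  f18: (p4, p9, p11) → 38.5995
  f19: (p4, p6, p10) → 42.4568
  f20: (p4, p10, p3) → 72.0922
  f21: (p4, p9, p3) → 70.4595
  f22: (p4, p11, p1) → 25.3726
  f23: (p4, p6, p1) → 4.5200
  f24: (p16, p8, p14) → 29.0005
  f25: (p16, p8, p5) → 25.5140
  f26: (p16, p15, p14) → 10.1586
  f27: (p16, p5, p1) → 30.9552
  f28: (p16, p15, p1) → 47.0863
Σ area = 1080.490

Check V−E+F: 16 − 42 + 28 = 2.

facets=28 area=1080.490


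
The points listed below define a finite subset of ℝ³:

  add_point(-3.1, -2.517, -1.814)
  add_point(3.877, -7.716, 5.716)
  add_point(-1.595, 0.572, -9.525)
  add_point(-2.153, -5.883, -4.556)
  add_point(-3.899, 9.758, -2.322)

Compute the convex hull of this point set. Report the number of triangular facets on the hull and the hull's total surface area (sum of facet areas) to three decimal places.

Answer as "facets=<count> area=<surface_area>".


Extreme-point indices: [0, 1, 2, 3, 4] — 5 of 5 on the boundary.

Area of each hull facet:
  f1: (p2, p1, p4) → 107.7118
  f2: (p0, p1, p4) → 60.6397
  f3: (p0, p2, p4) → 47.8305
  f4: (p3, p2, p1) → 39.1836
  f5: (p3, p0, p1) → 25.5073
  f6: (p3, p0, p2) → 17.7415
Σ area = 298.614

Euler: V−E+F = 5−9+6 = 2.

facets=6 area=298.614


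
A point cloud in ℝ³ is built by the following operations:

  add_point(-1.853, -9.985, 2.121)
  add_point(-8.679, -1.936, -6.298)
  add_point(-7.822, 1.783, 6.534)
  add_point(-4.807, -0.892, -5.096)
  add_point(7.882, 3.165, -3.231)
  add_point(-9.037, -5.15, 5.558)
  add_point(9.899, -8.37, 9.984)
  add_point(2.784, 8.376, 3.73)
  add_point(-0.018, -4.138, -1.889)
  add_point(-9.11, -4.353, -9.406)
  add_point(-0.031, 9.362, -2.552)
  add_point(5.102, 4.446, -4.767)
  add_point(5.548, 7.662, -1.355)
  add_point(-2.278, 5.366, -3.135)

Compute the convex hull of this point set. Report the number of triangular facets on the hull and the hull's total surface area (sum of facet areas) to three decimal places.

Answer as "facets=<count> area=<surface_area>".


facets=18 area=993.329

11 of the 14 inputs are extreme points: [0, 1, 2, 4, 5, 6, 7, 9, 10, 11, 12].

Per-facet area ½‖(b−a)×(c−a)‖:
  f1: (p0, p6, p9) → 63.5868
  f2: (p4, p6, p9) → 172.2444
  f3: (p1, p10, p9) → 19.8395
  f4: (p1, p2, p10) → 85.5722
  f5: (p5, p0, p9) → 65.7228
  f6: (p5, p1, p9) → 19.5731
  f7: (p5, p1, p2) → 43.3062
  f8: (p5, p0, p6) → 61.4846
  f9: (p5, p2, p6) → 69.9891
  f10: (p7, p2, p6) → 120.2966
  f11: (p7, p2, p10) → 44.4107
  f12: (p11, p10, p9) → 63.8365
  f13: (p11, p4, p9) → 23.8687
  f14: (p12, p7, p10) → 16.5395
  f15: (p12, p11, p10) → 14.0101
  f16: (p12, p11, p4) → 7.9782
  f17: (p12, p4, p6) → 44.9714
  f18: (p12, p7, p6) → 56.0982
Σ area = 993.329

Euler: V−E+F = 11−27+18 = 2.


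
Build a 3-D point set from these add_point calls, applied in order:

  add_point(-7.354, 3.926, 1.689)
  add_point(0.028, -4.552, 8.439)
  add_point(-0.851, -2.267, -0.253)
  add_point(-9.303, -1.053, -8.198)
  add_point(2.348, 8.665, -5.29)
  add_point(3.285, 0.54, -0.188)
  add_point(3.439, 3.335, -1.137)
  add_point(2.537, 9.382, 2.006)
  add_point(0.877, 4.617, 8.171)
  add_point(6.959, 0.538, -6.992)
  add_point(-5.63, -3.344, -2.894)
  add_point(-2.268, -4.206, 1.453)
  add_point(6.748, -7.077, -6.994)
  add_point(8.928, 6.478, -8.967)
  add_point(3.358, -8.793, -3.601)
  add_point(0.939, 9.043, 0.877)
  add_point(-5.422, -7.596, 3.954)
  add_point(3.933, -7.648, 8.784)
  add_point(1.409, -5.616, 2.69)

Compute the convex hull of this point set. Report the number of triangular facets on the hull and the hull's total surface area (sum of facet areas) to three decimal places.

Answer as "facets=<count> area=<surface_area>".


Hull vertices (12/19): indices [0, 1, 3, 4, 7, 8, 12, 13, 14, 15, 16, 17].

Triangle areas on the boundary:
  f1: (p12, p13, p3) → 116.6403
  f2: (p12, p14, p3) → 38.9405
  f3: (p4, p13, p3) → 56.3485
  f4: (p4, p7, p13) → 25.3757
  f5: (p0, p4, p3) → 71.0306
  f6: (p17, p12, p14) → 25.3509
  f7: (p17, p12, p13) → 108.9203
  f8: (p16, p0, p3) → 65.0355
  f9: (p16, p0, p1) → 45.1676
  f10: (p16, p14, p3) → 79.6579
  f11: (p16, p17, p1) → 17.9905
  f12: (p16, p17, p14) → 56.8805
  f13: (p8, p0, p7) → 40.2109
  f14: (p8, p0, p1) → 48.0139
  f15: (p8, p17, p1) → 19.2638
  f16: (p8, p7, p13) → 40.6805
  f17: (p8, p17, p13) → 120.3072
  f18: (p15, p4, p7) → 5.8082
  f19: (p15, p0, p7) → 6.6908
  f20: (p15, p0, p4) → 30.0923
Σ area = 1018.406

Euler characteristic 12−30+20 = 2 ✓

facets=20 area=1018.406


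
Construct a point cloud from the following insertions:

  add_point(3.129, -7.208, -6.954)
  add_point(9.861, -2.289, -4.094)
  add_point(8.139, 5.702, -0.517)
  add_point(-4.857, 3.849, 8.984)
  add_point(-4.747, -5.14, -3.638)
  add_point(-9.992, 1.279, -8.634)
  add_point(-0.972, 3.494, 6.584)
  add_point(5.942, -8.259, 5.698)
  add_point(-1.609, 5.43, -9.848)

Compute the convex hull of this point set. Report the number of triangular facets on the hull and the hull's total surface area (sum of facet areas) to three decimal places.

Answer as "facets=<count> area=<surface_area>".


facets=14 area=867.566

Hull vertices (9/9): indices [0, 1, 2, 3, 4, 5, 6, 7, 8].

Triangle areas on the boundary:
  f1: (p7, p2, p1) → 53.9886
  f2: (p8, p2, p1) → 59.4794
  f3: (p8, p3, p5) → 85.8888
  f4: (p8, p3, p2) → 107.6468
  f5: (p0, p7, p1) → 51.5812
  f6: (p0, p8, p5) → 64.5952
  f7: (p0, p8, p1) → 59.8346
  f8: (p4, p3, p5) → 74.9515
  f9: (p4, p7, p3) → 103.4977
  f10: (p4, p0, p5) → 38.0658
  f11: (p4, p0, p7) → 56.4817
  f12: (p6, p3, p2) → 7.6390
  f13: (p6, p7, p2) → 77.3750
  f14: (p6, p7, p3) → 26.5411
Σ area = 867.566

Euler: V−E+F = 9−21+14 = 2.
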